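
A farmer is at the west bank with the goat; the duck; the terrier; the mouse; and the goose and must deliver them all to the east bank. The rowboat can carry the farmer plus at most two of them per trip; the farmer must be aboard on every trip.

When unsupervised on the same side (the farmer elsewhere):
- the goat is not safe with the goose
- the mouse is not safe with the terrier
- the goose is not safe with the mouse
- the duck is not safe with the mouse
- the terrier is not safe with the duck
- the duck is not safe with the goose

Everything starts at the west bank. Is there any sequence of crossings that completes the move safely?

No

Whatever the first load, the items left behind include a forbidden pair without the farmer. No opening move is safe, so no plan exists.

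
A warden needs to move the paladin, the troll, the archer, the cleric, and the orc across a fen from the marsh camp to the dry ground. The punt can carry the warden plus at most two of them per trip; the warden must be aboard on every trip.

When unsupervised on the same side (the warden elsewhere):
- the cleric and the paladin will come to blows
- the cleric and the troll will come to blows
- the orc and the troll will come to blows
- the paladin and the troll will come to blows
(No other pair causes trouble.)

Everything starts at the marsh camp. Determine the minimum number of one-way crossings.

7

Counting alone: the warden can take at most 2 across per trip to the dry ground, so moving all 5 needs at least 3 loaded trips out, with a return between consecutive ones — at least 5 crossings.
The safety rule pushes this higher. Following every safe sequence of crossings, the most of the 5 that can be at the dry ground as the punt arrives there on crossing 5 is 4 — never all 5.
So no plan with fewer than 7 crossings exists, and this one achieves 7:
1. Warden goes to the dry ground with the paladin and the troll.  [the marsh camp: the archer, the cleric, the orc | the dry ground: the paladin, the troll]
2. Warden goes back to the marsh camp with the paladin.  [the marsh camp: the archer, the cleric, the orc, the paladin | the dry ground: the troll]
3. Warden goes to the dry ground with the archer and the paladin.  [the marsh camp: the cleric, the orc | the dry ground: the archer, the paladin, the troll]
4. Warden goes back to the marsh camp with the paladin.  [the marsh camp: the cleric, the orc, the paladin | the dry ground: the archer, the troll]
5. Warden goes to the dry ground with the orc and the paladin.  [the marsh camp: the cleric | the dry ground: the archer, the orc, the paladin, the troll]
6. Warden goes back to the marsh camp with the troll.  [the marsh camp: the cleric, the troll | the dry ground: the archer, the orc, the paladin]
7. Warden goes to the dry ground with the cleric and the troll.  [the marsh camp: — | the dry ground: the archer, the cleric, the orc, the paladin, the troll]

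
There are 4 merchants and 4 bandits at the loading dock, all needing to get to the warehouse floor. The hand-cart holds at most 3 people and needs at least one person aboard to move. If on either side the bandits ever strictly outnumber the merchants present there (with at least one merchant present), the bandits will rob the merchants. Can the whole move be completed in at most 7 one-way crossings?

No

Counting alone: each trip to the warehouse floor takes at most 3 across and each return brings at least 1 back, so after t trips out (and t−1 returns) at most 3t − (t−1) of the 8 are across; that first reaches 8 at t = 4, so at least 7 crossings are needed.
The safety rule pushes this higher. Following every safe sequence of crossings, the most of the 8 that can be at the warehouse floor as the hand-cart arrives there on crossing 7 is 7 — never all 8.
So the move cannot be finished within 7 crossings. (The shortest complete plan takes 9:)
1. 2 bandits → the warehouse floor.  (the loading dock: 4M 2B; the warehouse floor: 0M 2B)
2. 1 bandit ← the loading dock.  (the loading dock: 4M 3B; the warehouse floor: 0M 1B)
3. 3 bandits → the warehouse floor.  (the loading dock: 4M 0B; the warehouse floor: 0M 4B)
4. 1 bandit ← the loading dock.  (the loading dock: 4M 1B; the warehouse floor: 0M 3B)
5. 3 merchants → the warehouse floor.  (the loading dock: 1M 1B; the warehouse floor: 3M 3B)
6. 1 merchant and 1 bandit ← the loading dock.  (the loading dock: 2M 2B; the warehouse floor: 2M 2B)
7. 2 merchants → the warehouse floor.  (the loading dock: 0M 2B; the warehouse floor: 4M 2B)
8. 1 bandit ← the loading dock.  (the loading dock: 0M 3B; the warehouse floor: 4M 1B)
9. 3 bandits → the warehouse floor.  (the loading dock: 0M 0B; the warehouse floor: 4M 4B)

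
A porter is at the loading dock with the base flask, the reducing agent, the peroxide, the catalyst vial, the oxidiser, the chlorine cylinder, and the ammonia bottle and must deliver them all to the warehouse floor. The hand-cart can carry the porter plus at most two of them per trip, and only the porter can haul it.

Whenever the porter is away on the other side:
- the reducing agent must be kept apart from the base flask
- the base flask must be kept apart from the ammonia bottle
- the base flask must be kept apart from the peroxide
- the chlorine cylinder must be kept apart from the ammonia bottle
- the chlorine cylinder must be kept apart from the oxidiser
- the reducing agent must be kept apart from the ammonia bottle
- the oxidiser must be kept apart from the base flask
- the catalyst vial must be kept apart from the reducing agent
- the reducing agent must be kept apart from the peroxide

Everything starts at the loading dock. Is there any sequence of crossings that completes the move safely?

Whatever the first load, the items left behind include a forbidden pair without the porter. No opening move is safe, so no plan exists.

No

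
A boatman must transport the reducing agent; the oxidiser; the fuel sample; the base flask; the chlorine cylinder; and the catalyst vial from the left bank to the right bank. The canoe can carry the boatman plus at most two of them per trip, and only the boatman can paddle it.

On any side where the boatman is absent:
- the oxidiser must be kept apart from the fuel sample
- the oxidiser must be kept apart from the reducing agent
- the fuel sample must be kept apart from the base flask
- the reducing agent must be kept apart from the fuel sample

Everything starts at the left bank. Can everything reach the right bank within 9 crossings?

Yes

Yes — this plan uses 9 crossings (≤ 9):
1. Boatman goes to the right bank with the fuel sample and the reducing agent.
2. Boatman goes back to the left bank with the reducing agent.
3. Boatman goes to the right bank with the base flask and the reducing agent.
4. Boatman goes back to the left bank with the fuel sample.
5. Boatman goes to the right bank with the chlorine cylinder and the oxidiser.
6. Boatman goes back to the left bank with the reducing agent.
7. Boatman goes to the right bank with the catalyst vial and the reducing agent.
8. Boatman goes back to the left bank with the reducing agent.
9. Boatman goes to the right bank with the fuel sample and the reducing agent.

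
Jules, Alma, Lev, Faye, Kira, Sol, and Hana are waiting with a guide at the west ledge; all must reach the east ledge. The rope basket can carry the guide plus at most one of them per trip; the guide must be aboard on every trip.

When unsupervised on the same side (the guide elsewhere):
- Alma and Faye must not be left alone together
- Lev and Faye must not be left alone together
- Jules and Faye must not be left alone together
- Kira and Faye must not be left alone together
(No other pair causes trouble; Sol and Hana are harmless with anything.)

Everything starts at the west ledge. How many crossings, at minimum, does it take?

Following every safe sequence of crossings from the start, the most of the 7 that can be at the east ledge as the rope basket arrives there on crossings 1, 3, 5, 7 is 1, 2, 3, 4 respectively; the best ever achieved is 4 of 7.
From crossing 9 on, no configuration arises that was not already reachable earlier: only 44 distinct safe configurations (who is on which side, and where the rope basket is) can ever be reached, none of them has everyone across, and every continuation just revisits them. So no valid plan exists.

impossible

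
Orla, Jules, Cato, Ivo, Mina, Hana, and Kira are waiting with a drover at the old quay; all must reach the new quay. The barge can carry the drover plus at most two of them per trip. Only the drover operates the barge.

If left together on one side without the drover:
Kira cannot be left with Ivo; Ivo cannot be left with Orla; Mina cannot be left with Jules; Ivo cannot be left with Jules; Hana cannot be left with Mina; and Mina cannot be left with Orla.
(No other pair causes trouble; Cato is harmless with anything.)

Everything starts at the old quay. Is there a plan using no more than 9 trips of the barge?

Yes — this plan uses 9 crossings (≤ 9):
1. Drover goes to the new quay with Ivo and Mina.  [the old quay: Cato, Hana, Jules, Kira, Orla | the new quay: Ivo, Mina]
2. Drover goes back to the old quay alone.  [the old quay: Cato, Hana, Jules, Kira, Orla | the new quay: Ivo, Mina]
3. Drover goes to the new quay with Cato.  [the old quay: Hana, Jules, Kira, Orla | the new quay: Cato, Ivo, Mina]
4. Drover goes back to the old quay alone.  [the old quay: Hana, Jules, Kira, Orla | the new quay: Cato, Ivo, Mina]
5. Drover goes to the new quay with Jules and Orla.  [the old quay: Hana, Kira | the new quay: Cato, Ivo, Jules, Mina, Orla]
6. Drover goes back to the old quay with Ivo and Mina.  [the old quay: Hana, Ivo, Kira, Mina | the new quay: Cato, Jules, Orla]
7. Drover goes to the new quay with Hana and Kira.  [the old quay: Ivo, Mina | the new quay: Cato, Hana, Jules, Kira, Orla]
8. Drover goes back to the old quay alone.  [the old quay: Ivo, Mina | the new quay: Cato, Hana, Jules, Kira, Orla]
9. Drover goes to the new quay with Ivo and Mina.  [the old quay: — | the new quay: Cato, Hana, Ivo, Jules, Kira, Mina, Orla]

Yes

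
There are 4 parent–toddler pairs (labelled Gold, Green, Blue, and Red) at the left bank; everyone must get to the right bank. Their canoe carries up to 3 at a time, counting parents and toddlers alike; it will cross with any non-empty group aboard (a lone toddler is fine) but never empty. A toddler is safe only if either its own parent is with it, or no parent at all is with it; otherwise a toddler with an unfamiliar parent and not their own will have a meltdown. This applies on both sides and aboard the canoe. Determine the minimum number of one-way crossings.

Counting alone: each trip to the right bank takes at most 3 across and each return brings at least 1 back, so after t trips out (and t−1 returns) at most 3t − (t−1) of the 8 are across; that first reaches 8 at t = 4, so at least 7 crossings are needed.
The safety rule pushes this higher. Following every safe sequence of crossings, the most of the 8 that can be at the right bank as the canoe arrives there on crossing 7 is 7 — never all 8.
So no plan with fewer than 9 crossings exists, and this one achieves 9:
1. parent Gold and toddler Gold cross → the right bank.
2. parent Gold crosses ← the left bank.
3. parent Gold, parent Green, and toddler Green cross → the right bank.
4. parent Gold and toddler Gold cross ← the left bank.
5. parent Blue, parent Gold, and parent Red cross → the right bank.
6. toddler Green crosses ← the left bank.
7. toddler Gold and toddler Green cross → the right bank.
8. toddler Gold crosses ← the left bank.
9. toddler Blue, toddler Gold, and toddler Red cross → the right bank.

9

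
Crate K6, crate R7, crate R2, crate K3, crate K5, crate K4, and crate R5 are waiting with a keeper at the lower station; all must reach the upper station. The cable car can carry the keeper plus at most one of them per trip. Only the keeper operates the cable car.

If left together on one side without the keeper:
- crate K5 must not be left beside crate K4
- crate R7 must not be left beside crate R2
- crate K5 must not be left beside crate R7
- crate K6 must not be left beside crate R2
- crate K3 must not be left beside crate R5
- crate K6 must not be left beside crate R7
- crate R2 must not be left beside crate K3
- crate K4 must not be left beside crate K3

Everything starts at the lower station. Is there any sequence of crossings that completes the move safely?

Whatever the first load, the items left behind include a forbidden pair without the keeper. No opening move is safe, so no plan exists.

No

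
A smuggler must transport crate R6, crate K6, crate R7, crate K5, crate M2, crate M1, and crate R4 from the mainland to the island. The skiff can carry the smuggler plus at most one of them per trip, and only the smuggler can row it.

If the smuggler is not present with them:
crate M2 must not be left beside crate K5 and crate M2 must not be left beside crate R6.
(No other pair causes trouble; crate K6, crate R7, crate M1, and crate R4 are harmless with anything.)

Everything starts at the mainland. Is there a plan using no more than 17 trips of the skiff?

Yes

Yes — this plan uses 15 crossings (≤ 17):
1. Smuggler goes to the island with crate M2.
2. Smuggler goes back to the mainland alone.
3. Smuggler goes to the island with crate R6.
4. Smuggler goes back to the mainland with crate M2.
5. Smuggler goes to the island with crate K5.
6. Smuggler goes back to the mainland alone.
7. Smuggler goes to the island with crate K6.
8. Smuggler goes back to the mainland alone.
9. Smuggler goes to the island with crate R7.
10. Smuggler goes back to the mainland alone.
11. Smuggler goes to the island with crate M1.
12. Smuggler goes back to the mainland alone.
13. Smuggler goes to the island with crate R4.
14. Smuggler goes back to the mainland alone.
15. Smuggler goes to the island with crate M2.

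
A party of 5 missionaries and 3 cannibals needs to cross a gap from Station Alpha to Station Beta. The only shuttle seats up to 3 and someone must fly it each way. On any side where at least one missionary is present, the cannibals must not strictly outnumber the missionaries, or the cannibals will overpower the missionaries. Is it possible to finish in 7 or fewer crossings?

Yes — this plan uses 7 crossings (≤ 7):
1. 2 cannibals → Station Beta.  (Station Alpha: 5M 1C; Station Beta: 0M 2C)
2. 1 cannibal ← Station Alpha.  (Station Alpha: 5M 2C; Station Beta: 0M 1C)
3. 2 missionaries and 1 cannibal → Station Beta.  (Station Alpha: 3M 1C; Station Beta: 2M 2C)
4. 1 cannibal ← Station Alpha.  (Station Alpha: 3M 2C; Station Beta: 2M 1C)
5. 1 missionary and 2 cannibals → Station Beta.  (Station Alpha: 2M 0C; Station Beta: 3M 3C)
6. 1 cannibal ← Station Alpha.  (Station Alpha: 2M 1C; Station Beta: 3M 2C)
7. 2 missionaries and 1 cannibal → Station Beta.  (Station Alpha: 0M 0C; Station Beta: 5M 3C)

Yes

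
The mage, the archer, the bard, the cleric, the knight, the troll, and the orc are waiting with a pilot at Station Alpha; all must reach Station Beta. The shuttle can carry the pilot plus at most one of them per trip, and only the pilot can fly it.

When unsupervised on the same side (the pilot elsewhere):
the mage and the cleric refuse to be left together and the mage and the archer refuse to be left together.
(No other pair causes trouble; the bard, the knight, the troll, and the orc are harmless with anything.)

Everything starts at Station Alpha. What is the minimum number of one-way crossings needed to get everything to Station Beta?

Counting alone: the pilot can take at most 1 across per trip to Station Beta, so moving all 7 needs at least 7 loaded trips out, with a return between consecutive ones — at least 13 crossings.
The safety rule pushes this higher. Following every safe sequence of crossings, the most of the 7 that can be at Station Beta as the shuttle arrives there on crossing 13 is 6 — never all 7.
So no plan with fewer than 15 crossings exists, and this one achieves 15:
1. Pilot goes to Station Beta with the mage.  [Station Alpha: the archer, the bard, the cleric, the knight, the orc, the troll | Station Beta: the mage]
2. Pilot goes back to Station Alpha alone.  [Station Alpha: the archer, the bard, the cleric, the knight, the orc, the troll | Station Beta: the mage]
3. Pilot goes to Station Beta with the archer.  [Station Alpha: the bard, the cleric, the knight, the orc, the troll | Station Beta: the archer, the mage]
4. Pilot goes back to Station Alpha with the mage.  [Station Alpha: the bard, the cleric, the knight, the mage, the orc, the troll | Station Beta: the archer]
5. Pilot goes to Station Beta with the cleric.  [Station Alpha: the bard, the knight, the mage, the orc, the troll | Station Beta: the archer, the cleric]
6. Pilot goes back to Station Alpha alone.  [Station Alpha: the bard, the knight, the mage, the orc, the troll | Station Beta: the archer, the cleric]
7. Pilot goes to Station Beta with the bard.  [Station Alpha: the knight, the mage, the orc, the troll | Station Beta: the archer, the bard, the cleric]
8. Pilot goes back to Station Alpha alone.  [Station Alpha: the knight, the mage, the orc, the troll | Station Beta: the archer, the bard, the cleric]
9. Pilot goes to Station Beta with the knight.  [Station Alpha: the mage, the orc, the troll | Station Beta: the archer, the bard, the cleric, the knight]
10. Pilot goes back to Station Alpha alone.  [Station Alpha: the mage, the orc, the troll | Station Beta: the archer, the bard, the cleric, the knight]
11. Pilot goes to Station Beta with the troll.  [Station Alpha: the mage, the orc | Station Beta: the archer, the bard, the cleric, the knight, the troll]
12. Pilot goes back to Station Alpha alone.  [Station Alpha: the mage, the orc | Station Beta: the archer, the bard, the cleric, the knight, the troll]
13. Pilot goes to Station Beta with the orc.  [Station Alpha: the mage | Station Beta: the archer, the bard, the cleric, the knight, the orc, the troll]
14. Pilot goes back to Station Alpha alone.  [Station Alpha: the mage | Station Beta: the archer, the bard, the cleric, the knight, the orc, the troll]
15. Pilot goes to Station Beta with the mage.  [Station Alpha: — | Station Beta: the archer, the bard, the cleric, the knight, the mage, the orc, the troll]

15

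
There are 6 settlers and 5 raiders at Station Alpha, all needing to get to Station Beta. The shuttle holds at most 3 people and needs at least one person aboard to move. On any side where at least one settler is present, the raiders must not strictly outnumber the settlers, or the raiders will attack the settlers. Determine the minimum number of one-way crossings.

9

Counting alone: each trip to Station Beta takes at most 3 across and each return brings at least 1 back, so after t trips out (and t−1 returns) at most 3t − (t−1) of the 11 are across; that first reaches 11 at t = 5, so at least 9 crossings are needed.
The plan below uses exactly 9 crossings, so it is optimal:
1. 3 raiders → Station Beta.  (Station Alpha: 6S 2R; Station Beta: 0S 3R)
2. 1 raider ← Station Alpha.  (Station Alpha: 6S 3R; Station Beta: 0S 2R)
3. 3 settlers → Station Beta.  (Station Alpha: 3S 3R; Station Beta: 3S 2R)
4. 1 settler ← Station Alpha.  (Station Alpha: 4S 3R; Station Beta: 2S 2R)
5. 2 settlers and 1 raider → Station Beta.  (Station Alpha: 2S 2R; Station Beta: 4S 3R)
6. 1 settler ← Station Alpha.  (Station Alpha: 3S 2R; Station Beta: 3S 3R)
7. 2 settlers and 1 raider → Station Beta.  (Station Alpha: 1S 1R; Station Beta: 5S 4R)
8. 1 settler ← Station Alpha.  (Station Alpha: 2S 1R; Station Beta: 4S 4R)
9. 2 settlers and 1 raider → Station Beta.  (Station Alpha: 0S 0R; Station Beta: 6S 5R)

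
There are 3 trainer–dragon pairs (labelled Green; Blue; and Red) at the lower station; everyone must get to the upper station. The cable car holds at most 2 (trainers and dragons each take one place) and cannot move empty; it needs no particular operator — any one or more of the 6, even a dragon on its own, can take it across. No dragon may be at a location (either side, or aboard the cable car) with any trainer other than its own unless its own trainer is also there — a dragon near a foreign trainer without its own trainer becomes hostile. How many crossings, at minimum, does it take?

11

Counting alone: each trip to the upper station takes at most 2 across and each return brings at least 1 back, so after t trips out (and t−1 returns) at most 2t − (t−1) of the 6 are across; that first reaches 6 at t = 5, so at least 9 crossings are needed.
The safety rule pushes this higher. Following every safe sequence of crossings, the most of the 6 that can be at the upper station as the cable car arrives there on crossing 9 is 5 — never all 6.
So no plan with fewer than 11 crossings exists, and this one achieves 11:
1. dragon Green and trainer Green cross → the upper station.
2. trainer Green crosses ← the lower station.
3. dragon Blue and dragon Red cross → the upper station.
4. dragon Green crosses ← the lower station.
5. trainer Blue and trainer Red cross → the upper station.
6. dragon Blue and trainer Blue cross ← the lower station.
7. trainer Blue and trainer Green cross → the upper station.
8. dragon Red crosses ← the lower station.
9. dragon Blue and dragon Green cross → the upper station.
10. trainer Red crosses ← the lower station.
11. dragon Red and trainer Red cross → the upper station.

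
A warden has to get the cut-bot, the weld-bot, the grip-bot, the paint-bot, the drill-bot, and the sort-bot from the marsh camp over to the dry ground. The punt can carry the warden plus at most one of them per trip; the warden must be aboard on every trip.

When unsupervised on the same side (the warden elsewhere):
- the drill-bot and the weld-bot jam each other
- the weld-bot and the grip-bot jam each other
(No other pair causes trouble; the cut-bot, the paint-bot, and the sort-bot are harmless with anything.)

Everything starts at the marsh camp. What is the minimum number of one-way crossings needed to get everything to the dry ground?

13

Counting alone: the warden can take at most 1 across per trip to the dry ground, so moving all 6 needs at least 6 loaded trips out, with a return between consecutive ones — at least 11 crossings.
The safety rule pushes this higher. Following every safe sequence of crossings, the most of the 6 that can be at the dry ground as the punt arrives there on crossing 11 is 5 — never all 6.
So no plan with fewer than 13 crossings exists, and this one achieves 13:
1. Warden goes to the dry ground with the weld-bot.  [the marsh camp: the cut-bot, the drill-bot, the grip-bot, the paint-bot, the sort-bot | the dry ground: the weld-bot]
2. Warden goes back to the marsh camp alone.  [the marsh camp: the cut-bot, the drill-bot, the grip-bot, the paint-bot, the sort-bot | the dry ground: the weld-bot]
3. Warden goes to the dry ground with the cut-bot.  [the marsh camp: the drill-bot, the grip-bot, the paint-bot, the sort-bot | the dry ground: the cut-bot, the weld-bot]
4. Warden goes back to the marsh camp alone.  [the marsh camp: the drill-bot, the grip-bot, the paint-bot, the sort-bot | the dry ground: the cut-bot, the weld-bot]
5. Warden goes to the dry ground with the grip-bot.  [the marsh camp: the drill-bot, the paint-bot, the sort-bot | the dry ground: the cut-bot, the grip-bot, the weld-bot]
6. Warden goes back to the marsh camp with the weld-bot.  [the marsh camp: the drill-bot, the paint-bot, the sort-bot, the weld-bot | the dry ground: the cut-bot, the grip-bot]
7. Warden goes to the dry ground with the drill-bot.  [the marsh camp: the paint-bot, the sort-bot, the weld-bot | the dry ground: the cut-bot, the drill-bot, the grip-bot]
8. Warden goes back to the marsh camp alone.  [the marsh camp: the paint-bot, the sort-bot, the weld-bot | the dry ground: the cut-bot, the drill-bot, the grip-bot]
9. Warden goes to the dry ground with the paint-bot.  [the marsh camp: the sort-bot, the weld-bot | the dry ground: the cut-bot, the drill-bot, the grip-bot, the paint-bot]
10. Warden goes back to the marsh camp alone.  [the marsh camp: the sort-bot, the weld-bot | the dry ground: the cut-bot, the drill-bot, the grip-bot, the paint-bot]
11. Warden goes to the dry ground with the sort-bot.  [the marsh camp: the weld-bot | the dry ground: the cut-bot, the drill-bot, the grip-bot, the paint-bot, the sort-bot]
12. Warden goes back to the marsh camp alone.  [the marsh camp: the weld-bot | the dry ground: the cut-bot, the drill-bot, the grip-bot, the paint-bot, the sort-bot]
13. Warden goes to the dry ground with the weld-bot.  [the marsh camp: — | the dry ground: the cut-bot, the drill-bot, the grip-bot, the paint-bot, the sort-bot, the weld-bot]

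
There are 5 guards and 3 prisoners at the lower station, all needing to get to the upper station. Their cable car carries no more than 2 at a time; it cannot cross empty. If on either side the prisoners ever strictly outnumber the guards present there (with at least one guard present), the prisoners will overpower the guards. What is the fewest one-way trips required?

13

Counting alone: each trip to the upper station takes at most 2 across and each return brings at least 1 back, so after t trips out (and t−1 returns) at most 2t − (t−1) of the 8 are across; that first reaches 8 at t = 7, so at least 13 crossings are needed.
The plan below uses exactly 13 crossings, so it is optimal:
1. 2 prisoners → the upper station.  (the lower station: 5G 1P; the upper station: 0G 2P)
2. 1 prisoner ← the lower station.  (the lower station: 5G 2P; the upper station: 0G 1P)
3. 2 prisoners → the upper station.  (the lower station: 5G 0P; the upper station: 0G 3P)
4. 1 prisoner ← the lower station.  (the lower station: 5G 1P; the upper station: 0G 2P)
5. 2 guards → the upper station.  (the lower station: 3G 1P; the upper station: 2G 2P)
6. 1 prisoner ← the lower station.  (the lower station: 3G 2P; the upper station: 2G 1P)
7. 1 guard and 1 prisoner → the upper station.  (the lower station: 2G 1P; the upper station: 3G 2P)
8. 1 prisoner ← the lower station.  (the lower station: 2G 2P; the upper station: 3G 1P)
9. 2 prisoners → the upper station.  (the lower station: 2G 0P; the upper station: 3G 3P)
10. 1 prisoner ← the lower station.  (the lower station: 2G 1P; the upper station: 3G 2P)
11. 1 guard and 1 prisoner → the upper station.  (the lower station: 1G 0P; the upper station: 4G 3P)
12. 1 prisoner ← the lower station.  (the lower station: 1G 1P; the upper station: 4G 2P)
13. 1 guard and 1 prisoner → the upper station.  (the lower station: 0G 0P; the upper station: 5G 3P)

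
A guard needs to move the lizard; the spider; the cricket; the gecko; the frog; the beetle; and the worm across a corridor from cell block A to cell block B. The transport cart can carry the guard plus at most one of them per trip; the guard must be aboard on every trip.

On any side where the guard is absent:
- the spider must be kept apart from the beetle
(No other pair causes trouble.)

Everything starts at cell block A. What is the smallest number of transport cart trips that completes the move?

Counting alone: the guard can take at most 1 across per trip to cell block B, so moving all 7 needs at least 7 loaded trips out, with a return between consecutive ones — at least 13 crossings.
The plan below uses exactly 13 crossings, so it is optimal:
1. Guard goes to cell block B with the spider.  [cell block A: the beetle, the cricket, the frog, the gecko, the lizard, the worm | cell block B: the spider]
2. Guard goes back to cell block A alone.  [cell block A: the beetle, the cricket, the frog, the gecko, the lizard, the worm | cell block B: the spider]
3. Guard goes to cell block B with the lizard.  [cell block A: the beetle, the cricket, the frog, the gecko, the worm | cell block B: the lizard, the spider]
4. Guard goes back to cell block A alone.  [cell block A: the beetle, the cricket, the frog, the gecko, the worm | cell block B: the lizard, the spider]
5. Guard goes to cell block B with the cricket.  [cell block A: the beetle, the frog, the gecko, the worm | cell block B: the cricket, the lizard, the spider]
6. Guard goes back to cell block A alone.  [cell block A: the beetle, the frog, the gecko, the worm | cell block B: the cricket, the lizard, the spider]
7. Guard goes to cell block B with the gecko.  [cell block A: the beetle, the frog, the worm | cell block B: the cricket, the gecko, the lizard, the spider]
8. Guard goes back to cell block A alone.  [cell block A: the beetle, the frog, the worm | cell block B: the cricket, the gecko, the lizard, the spider]
9. Guard goes to cell block B with the frog.  [cell block A: the beetle, the worm | cell block B: the cricket, the frog, the gecko, the lizard, the spider]
10. Guard goes back to cell block A alone.  [cell block A: the beetle, the worm | cell block B: the cricket, the frog, the gecko, the lizard, the spider]
11. Guard goes to cell block B with the worm.  [cell block A: the beetle | cell block B: the cricket, the frog, the gecko, the lizard, the spider, the worm]
12. Guard goes back to cell block A alone.  [cell block A: the beetle | cell block B: the cricket, the frog, the gecko, the lizard, the spider, the worm]
13. Guard goes to cell block B with the beetle.  [cell block A: — | cell block B: the beetle, the cricket, the frog, the gecko, the lizard, the spider, the worm]

13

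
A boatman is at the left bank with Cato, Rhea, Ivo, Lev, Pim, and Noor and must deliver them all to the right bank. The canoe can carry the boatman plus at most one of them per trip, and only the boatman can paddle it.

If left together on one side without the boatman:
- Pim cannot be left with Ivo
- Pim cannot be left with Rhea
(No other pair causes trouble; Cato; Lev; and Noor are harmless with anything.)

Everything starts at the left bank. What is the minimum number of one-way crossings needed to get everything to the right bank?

13

Counting alone: the boatman can take at most 1 across per trip to the right bank, so moving all 6 needs at least 6 loaded trips out, with a return between consecutive ones — at least 11 crossings.
The safety rule pushes this higher. Following every safe sequence of crossings, the most of the 6 that can be at the right bank as the canoe arrives there on crossing 11 is 5 — never all 6.
So no plan with fewer than 13 crossings exists, and this one achieves 13:
1. Boatman goes to the right bank with Pim.  [the left bank: Cato, Ivo, Lev, Noor, Rhea | the right bank: Pim]
2. Boatman goes back to the left bank alone.  [the left bank: Cato, Ivo, Lev, Noor, Rhea | the right bank: Pim]
3. Boatman goes to the right bank with Cato.  [the left bank: Ivo, Lev, Noor, Rhea | the right bank: Cato, Pim]
4. Boatman goes back to the left bank alone.  [the left bank: Ivo, Lev, Noor, Rhea | the right bank: Cato, Pim]
5. Boatman goes to the right bank with Rhea.  [the left bank: Ivo, Lev, Noor | the right bank: Cato, Pim, Rhea]
6. Boatman goes back to the left bank with Pim.  [the left bank: Ivo, Lev, Noor, Pim | the right bank: Cato, Rhea]
7. Boatman goes to the right bank with Ivo.  [the left bank: Lev, Noor, Pim | the right bank: Cato, Ivo, Rhea]
8. Boatman goes back to the left bank alone.  [the left bank: Lev, Noor, Pim | the right bank: Cato, Ivo, Rhea]
9. Boatman goes to the right bank with Lev.  [the left bank: Noor, Pim | the right bank: Cato, Ivo, Lev, Rhea]
10. Boatman goes back to the left bank alone.  [the left bank: Noor, Pim | the right bank: Cato, Ivo, Lev, Rhea]
11. Boatman goes to the right bank with Noor.  [the left bank: Pim | the right bank: Cato, Ivo, Lev, Noor, Rhea]
12. Boatman goes back to the left bank alone.  [the left bank: Pim | the right bank: Cato, Ivo, Lev, Noor, Rhea]
13. Boatman goes to the right bank with Pim.  [the left bank: — | the right bank: Cato, Ivo, Lev, Noor, Pim, Rhea]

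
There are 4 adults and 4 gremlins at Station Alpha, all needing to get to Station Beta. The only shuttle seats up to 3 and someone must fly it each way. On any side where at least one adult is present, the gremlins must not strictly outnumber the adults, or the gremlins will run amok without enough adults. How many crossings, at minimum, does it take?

9

Counting alone: each trip to Station Beta takes at most 3 across and each return brings at least 1 back, so after t trips out (and t−1 returns) at most 3t − (t−1) of the 8 are across; that first reaches 8 at t = 4, so at least 7 crossings are needed.
The safety rule pushes this higher. Following every safe sequence of crossings, the most of the 8 that can be at Station Beta as the shuttle arrives there on crossing 7 is 7 — never all 8.
So no plan with fewer than 9 crossings exists, and this one achieves 9:
1. 2 gremlins → Station Beta.  (Station Alpha: 4A 2G; Station Beta: 0A 2G)
2. 1 gremlin ← Station Alpha.  (Station Alpha: 4A 3G; Station Beta: 0A 1G)
3. 3 gremlins → Station Beta.  (Station Alpha: 4A 0G; Station Beta: 0A 4G)
4. 1 gremlin ← Station Alpha.  (Station Alpha: 4A 1G; Station Beta: 0A 3G)
5. 3 adults → Station Beta.  (Station Alpha: 1A 1G; Station Beta: 3A 3G)
6. 1 adult and 1 gremlin ← Station Alpha.  (Station Alpha: 2A 2G; Station Beta: 2A 2G)
7. 2 adults → Station Beta.  (Station Alpha: 0A 2G; Station Beta: 4A 2G)
8. 1 gremlin ← Station Alpha.  (Station Alpha: 0A 3G; Station Beta: 4A 1G)
9. 3 gremlins → Station Beta.  (Station Alpha: 0A 0G; Station Beta: 4A 4G)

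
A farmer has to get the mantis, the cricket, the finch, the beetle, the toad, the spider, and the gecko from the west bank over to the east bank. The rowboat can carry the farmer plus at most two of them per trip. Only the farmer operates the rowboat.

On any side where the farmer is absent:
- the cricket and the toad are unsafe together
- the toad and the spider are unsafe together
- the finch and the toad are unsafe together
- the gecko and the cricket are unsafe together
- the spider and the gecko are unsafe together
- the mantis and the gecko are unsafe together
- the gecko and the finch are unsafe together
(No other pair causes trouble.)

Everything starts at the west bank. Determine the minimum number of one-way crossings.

Counting alone: the farmer can take at most 2 across per trip to the east bank, so moving all 7 needs at least 4 loaded trips out, with a return between consecutive ones — at least 7 crossings.
The safety rule pushes this higher. Following every safe sequence of crossings, the most of the 7 that can be at the east bank as the rowboat arrives there on crossing 7 is 6 — never all 7.
So no plan with fewer than 9 crossings exists, and this one achieves 9:
1. Farmer goes to the east bank with the gecko and the toad.
2. Farmer goes back to the west bank alone.
3. Farmer goes to the east bank with the beetle.
4. Farmer goes back to the west bank alone.
5. Farmer goes to the east bank with the cricket and the mantis.
6. Farmer goes back to the west bank with the gecko and the toad.
7. Farmer goes to the east bank with the finch and the spider.
8. Farmer goes back to the west bank alone.
9. Farmer goes to the east bank with the gecko and the toad.

9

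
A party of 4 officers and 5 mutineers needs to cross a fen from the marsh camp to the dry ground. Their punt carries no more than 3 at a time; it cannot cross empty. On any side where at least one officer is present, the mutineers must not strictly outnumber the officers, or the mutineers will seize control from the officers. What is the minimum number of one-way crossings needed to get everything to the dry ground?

impossible

The mutineers already outnumber the officers at the marsh camp before anyone moves, so the starting position itself is disallowed.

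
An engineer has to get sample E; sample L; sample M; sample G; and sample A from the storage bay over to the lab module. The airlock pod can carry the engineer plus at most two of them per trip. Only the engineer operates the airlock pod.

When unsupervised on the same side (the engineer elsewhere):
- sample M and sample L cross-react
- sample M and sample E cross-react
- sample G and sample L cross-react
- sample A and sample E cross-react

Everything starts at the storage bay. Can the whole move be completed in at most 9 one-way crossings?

Yes

Yes — this plan uses 7 crossings (≤ 9):
1. Engineer goes to the lab module with sample E and sample L.  [the storage bay: sample A, sample G, sample M | the lab module: sample E, sample L]
2. Engineer goes back to the storage bay alone.  [the storage bay: sample A, sample G, sample M | the lab module: sample E, sample L]
3. Engineer goes to the lab module with sample M.  [the storage bay: sample A, sample G | the lab module: sample E, sample L, sample M]
4. Engineer goes back to the storage bay with sample E and sample L.  [the storage bay: sample A, sample E, sample G, sample L | the lab module: sample M]
5. Engineer goes to the lab module with sample A and sample G.  [the storage bay: sample E, sample L | the lab module: sample A, sample G, sample M]
6. Engineer goes back to the storage bay alone.  [the storage bay: sample E, sample L | the lab module: sample A, sample G, sample M]
7. Engineer goes to the lab module with sample E and sample L.  [the storage bay: — | the lab module: sample A, sample E, sample G, sample L, sample M]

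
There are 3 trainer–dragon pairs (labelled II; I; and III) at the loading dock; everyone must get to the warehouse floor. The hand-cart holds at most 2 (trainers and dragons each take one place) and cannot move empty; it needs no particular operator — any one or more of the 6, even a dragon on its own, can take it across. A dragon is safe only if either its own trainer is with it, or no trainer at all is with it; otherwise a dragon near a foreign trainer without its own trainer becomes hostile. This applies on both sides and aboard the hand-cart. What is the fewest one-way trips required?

11

Counting alone: each trip to the warehouse floor takes at most 2 across and each return brings at least 1 back, so after t trips out (and t−1 returns) at most 2t − (t−1) of the 6 are across; that first reaches 6 at t = 5, so at least 9 crossings are needed.
The safety rule pushes this higher. Following every safe sequence of crossings, the most of the 6 that can be at the warehouse floor as the hand-cart arrives there on crossing 9 is 5 — never all 6.
So no plan with fewer than 11 crossings exists, and this one achieves 11:
1. dragon II and trainer II cross → the warehouse floor.
2. trainer II crosses ← the loading dock.
3. dragon I and dragon III cross → the warehouse floor.
4. dragon II crosses ← the loading dock.
5. trainer I and trainer III cross → the warehouse floor.
6. dragon I and trainer I cross ← the loading dock.
7. trainer I and trainer II cross → the warehouse floor.
8. dragon III crosses ← the loading dock.
9. dragon I and dragon II cross → the warehouse floor.
10. trainer III crosses ← the loading dock.
11. dragon III and trainer III cross → the warehouse floor.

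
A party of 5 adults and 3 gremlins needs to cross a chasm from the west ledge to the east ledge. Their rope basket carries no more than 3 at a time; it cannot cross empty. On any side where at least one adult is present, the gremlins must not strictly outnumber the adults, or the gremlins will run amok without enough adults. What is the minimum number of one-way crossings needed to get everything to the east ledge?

7

Counting alone: each trip to the east ledge takes at most 3 across and each return brings at least 1 back, so after t trips out (and t−1 returns) at most 3t − (t−1) of the 8 are across; that first reaches 8 at t = 4, so at least 7 crossings are needed.
The plan below uses exactly 7 crossings, so it is optimal:
1. 2 gremlins → the east ledge.  (the west ledge: 5A 1G; the east ledge: 0A 2G)
2. 1 gremlin ← the west ledge.  (the west ledge: 5A 2G; the east ledge: 0A 1G)
3. 2 adults and 1 gremlin → the east ledge.  (the west ledge: 3A 1G; the east ledge: 2A 2G)
4. 1 gremlin ← the west ledge.  (the west ledge: 3A 2G; the east ledge: 2A 1G)
5. 1 adult and 2 gremlins → the east ledge.  (the west ledge: 2A 0G; the east ledge: 3A 3G)
6. 1 gremlin ← the west ledge.  (the west ledge: 2A 1G; the east ledge: 3A 2G)
7. 2 adults and 1 gremlin → the east ledge.  (the west ledge: 0A 0G; the east ledge: 5A 3G)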